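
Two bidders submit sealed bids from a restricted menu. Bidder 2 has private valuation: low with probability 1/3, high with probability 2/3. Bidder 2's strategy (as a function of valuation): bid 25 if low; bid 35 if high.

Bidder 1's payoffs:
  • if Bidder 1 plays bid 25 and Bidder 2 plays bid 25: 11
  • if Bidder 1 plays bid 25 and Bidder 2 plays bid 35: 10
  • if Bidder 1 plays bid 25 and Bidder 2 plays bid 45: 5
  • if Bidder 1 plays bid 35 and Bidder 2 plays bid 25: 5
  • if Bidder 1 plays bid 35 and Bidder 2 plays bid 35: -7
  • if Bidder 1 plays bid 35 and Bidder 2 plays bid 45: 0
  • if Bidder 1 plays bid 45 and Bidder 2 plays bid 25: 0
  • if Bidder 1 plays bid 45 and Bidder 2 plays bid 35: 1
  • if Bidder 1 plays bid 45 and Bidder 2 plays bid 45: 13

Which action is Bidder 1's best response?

E[bid 25] = 1/3·(11) + 2/3·(10) = 31/3
E[bid 35] = 1/3·(5) + 2/3·(-7) = -3
E[bid 45] = 1/3·(0) + 2/3·(1) = 2/3
Best response: bid 25 (31/3 is the largest).

bid 25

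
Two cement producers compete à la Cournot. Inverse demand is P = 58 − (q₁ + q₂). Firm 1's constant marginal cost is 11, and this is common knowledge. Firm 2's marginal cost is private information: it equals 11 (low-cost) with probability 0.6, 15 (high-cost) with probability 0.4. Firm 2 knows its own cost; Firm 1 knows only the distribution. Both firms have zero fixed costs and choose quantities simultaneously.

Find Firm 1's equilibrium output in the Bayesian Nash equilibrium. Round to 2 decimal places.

16.20

Type-c best response for Firm 2: q₂(c) = (58 − c)/2 − q₁/2.
Firm 1 maximizes expected profit; its first-order condition is 58 − 2q₁ − E[q₂] − 11 = 0.
Substituting E[q₂] and solving: E[c₂] = 12.6, so q₁ = (58 − 2·11 + 12.6)/3 = 16.2.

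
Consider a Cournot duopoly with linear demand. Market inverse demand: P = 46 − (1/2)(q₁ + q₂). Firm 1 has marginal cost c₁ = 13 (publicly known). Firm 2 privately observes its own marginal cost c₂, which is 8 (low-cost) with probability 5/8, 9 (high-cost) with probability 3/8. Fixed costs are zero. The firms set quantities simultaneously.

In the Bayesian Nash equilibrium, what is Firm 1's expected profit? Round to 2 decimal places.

Firm 2 with cost c maximizes (46 − (1/2)(q₁+q₂) − c)·q₂, giving q₂(c) = (46 − c − (1/2)q₁).
E[c₂] = 5/8·8 + 3/8·9 = 8.375
Firm 1's FOC against E[q₂] yields q₁ = (46 − 2·13 + E[c₂])/(3/2) = (46 − 26 + 8.375)/(3/2) = 18.9167.
E[P] = 46 − (1/2)·(q₁ + E[q₂]) = 22.4583; Firm 1's expected profit = (E[P] − 13)·q₁ = (22.4583 − 13)·18.9167 = 178.92.

178.92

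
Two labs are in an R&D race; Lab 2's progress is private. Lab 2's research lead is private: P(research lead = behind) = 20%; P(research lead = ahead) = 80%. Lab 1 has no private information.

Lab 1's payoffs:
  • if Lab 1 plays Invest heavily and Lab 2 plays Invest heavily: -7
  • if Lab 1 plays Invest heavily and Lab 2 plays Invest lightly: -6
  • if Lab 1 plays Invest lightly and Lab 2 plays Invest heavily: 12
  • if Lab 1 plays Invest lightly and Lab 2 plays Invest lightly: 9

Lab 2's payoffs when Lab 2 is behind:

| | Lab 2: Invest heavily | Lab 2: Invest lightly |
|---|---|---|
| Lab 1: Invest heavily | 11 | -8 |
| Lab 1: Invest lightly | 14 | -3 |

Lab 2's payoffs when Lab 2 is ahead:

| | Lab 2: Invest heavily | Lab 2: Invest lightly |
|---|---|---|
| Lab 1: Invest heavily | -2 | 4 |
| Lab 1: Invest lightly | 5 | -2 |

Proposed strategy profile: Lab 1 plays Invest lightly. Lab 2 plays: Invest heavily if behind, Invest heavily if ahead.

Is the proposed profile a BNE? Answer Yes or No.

Lab 1 plays Invest lightly: E[Invest lightly] = 0.2·(12) + 0.8·(12) = 12; E[Invest heavily] = -7. Best-responding. ✓
Lab 2 (research lead behind), facing Invest lightly: Invest heavily gives 14, Invest lightly gives -3. Proposed Invest heavily is best. ✓
Lab 2 (research lead ahead), facing Invest lightly: Invest heavily gives 5, Invest lightly gives -2. Proposed Invest heavily is best. ✓

Yes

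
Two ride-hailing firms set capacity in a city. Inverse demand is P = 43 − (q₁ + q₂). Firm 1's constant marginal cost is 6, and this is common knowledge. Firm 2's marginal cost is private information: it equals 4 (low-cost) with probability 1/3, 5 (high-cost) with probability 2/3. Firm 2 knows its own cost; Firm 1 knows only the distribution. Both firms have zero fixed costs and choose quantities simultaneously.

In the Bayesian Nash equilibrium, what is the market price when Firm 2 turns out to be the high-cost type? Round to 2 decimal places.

Each type of Firm 2 best-responds to q₁; Firm 1 best-responds to the expected q₂ over Firm 2's types.
Firm 2 with cost c maximizes (43 − (q₁+q₂) − c)·q₂, giving q₂(c) = (43 − c − q₁)/2.
E[c₂] = 1/3·4 + 2/3·5 = 4.66667
Firm 1's FOC against E[q₂] yields q₁ = (43 − 2·6 + E[c₂])/3 = (43 − 12 + 4.66667)/3 = 11.8889.
q₂(high-cost) = 13.0556, so P = 43 − (11.8889 + 13.0556) = 18.0556.

18.06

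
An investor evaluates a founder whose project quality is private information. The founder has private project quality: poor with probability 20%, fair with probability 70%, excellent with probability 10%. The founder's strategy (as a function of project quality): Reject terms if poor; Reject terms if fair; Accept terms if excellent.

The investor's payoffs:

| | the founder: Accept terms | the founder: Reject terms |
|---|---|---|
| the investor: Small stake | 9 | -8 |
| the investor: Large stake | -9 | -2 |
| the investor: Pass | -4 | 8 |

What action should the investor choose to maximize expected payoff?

Pass

Compute the investor's expected payoff for each action, taking the expectation over the founder's type.
E[Small stake] = 0.2·(-8) + 0.7·(-8) + 0.1·(9) = -6.3
E[Large stake] = 0.2·(-2) + 0.7·(-2) + 0.1·(-9) = -2.7
E[Pass] = 0.2·(8) + 0.7·(8) + 0.1·(-4) = 6.8
Best response: Pass (6.8 is the largest).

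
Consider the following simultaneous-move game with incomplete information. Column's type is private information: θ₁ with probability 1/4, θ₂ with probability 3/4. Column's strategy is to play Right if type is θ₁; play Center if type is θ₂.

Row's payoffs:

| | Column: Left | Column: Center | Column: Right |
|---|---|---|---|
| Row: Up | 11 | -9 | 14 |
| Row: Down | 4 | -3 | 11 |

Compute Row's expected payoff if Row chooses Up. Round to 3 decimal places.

-3.250

Take the expectation over Column's type, weighting each type's action by its prior probability.
E[Up] = 1/4·14 + 3/4·(-9) = 7/2 + (-27/4) = -13/4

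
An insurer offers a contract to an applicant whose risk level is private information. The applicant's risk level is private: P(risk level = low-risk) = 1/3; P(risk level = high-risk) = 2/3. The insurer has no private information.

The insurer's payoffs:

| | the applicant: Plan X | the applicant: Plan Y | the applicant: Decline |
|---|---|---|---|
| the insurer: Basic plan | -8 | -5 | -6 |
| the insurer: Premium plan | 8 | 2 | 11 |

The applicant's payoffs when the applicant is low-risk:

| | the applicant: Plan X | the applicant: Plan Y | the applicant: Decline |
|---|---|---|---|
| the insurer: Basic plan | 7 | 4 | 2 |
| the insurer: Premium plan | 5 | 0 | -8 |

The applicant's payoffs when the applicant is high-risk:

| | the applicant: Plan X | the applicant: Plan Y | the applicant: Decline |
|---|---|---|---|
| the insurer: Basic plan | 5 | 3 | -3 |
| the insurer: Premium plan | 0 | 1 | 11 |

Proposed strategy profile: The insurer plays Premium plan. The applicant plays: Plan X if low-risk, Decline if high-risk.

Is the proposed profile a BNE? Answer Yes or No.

Yes

A profile is a BNE iff every type of every player is best-responding given beliefs about the other side.
The insurer plays Premium plan: E[Premium plan] = 1/3·(8) + 2/3·(11) = 10; E[Basic plan] = -20/3. Best-responding. ✓
The applicant (risk level low-risk), facing Premium plan: Plan X gives 5, Plan Y gives 0, Decline gives -8. Proposed Plan X is best. ✓
The applicant (risk level high-risk), facing Premium plan: Plan X gives 0, Plan Y gives 1, Decline gives 11. Proposed Decline is best. ✓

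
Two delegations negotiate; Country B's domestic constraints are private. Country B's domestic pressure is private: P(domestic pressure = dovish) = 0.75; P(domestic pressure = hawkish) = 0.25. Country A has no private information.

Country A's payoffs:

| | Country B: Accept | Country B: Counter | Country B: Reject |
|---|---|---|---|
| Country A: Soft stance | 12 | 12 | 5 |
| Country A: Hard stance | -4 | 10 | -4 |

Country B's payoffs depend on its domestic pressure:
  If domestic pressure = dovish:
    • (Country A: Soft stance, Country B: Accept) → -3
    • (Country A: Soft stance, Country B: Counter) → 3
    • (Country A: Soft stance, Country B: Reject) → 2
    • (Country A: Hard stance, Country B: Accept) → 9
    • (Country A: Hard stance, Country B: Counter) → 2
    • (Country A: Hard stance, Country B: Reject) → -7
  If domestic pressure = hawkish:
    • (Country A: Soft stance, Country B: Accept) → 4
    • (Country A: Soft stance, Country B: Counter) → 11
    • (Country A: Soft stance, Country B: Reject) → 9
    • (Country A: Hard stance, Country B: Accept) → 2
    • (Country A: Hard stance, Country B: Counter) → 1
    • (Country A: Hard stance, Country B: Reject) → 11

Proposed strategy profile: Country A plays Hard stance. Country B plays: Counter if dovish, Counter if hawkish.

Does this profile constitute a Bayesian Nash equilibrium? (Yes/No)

Country A plays Hard stance: E[Hard stance] = 0.75·(10) + 0.25·(10) = 10; E[Soft stance] = 12. Not best-responding. ✗
Country B (domestic pressure dovish), facing Hard stance: Accept gives 9, Counter gives 2, Reject gives -7. Proposed Counter is not best — profitable deviation exists. ✗
Country B (domestic pressure hawkish), facing Hard stance: Accept gives 2, Counter gives 1, Reject gives 11. Proposed Counter is not best — profitable deviation exists. ✗

No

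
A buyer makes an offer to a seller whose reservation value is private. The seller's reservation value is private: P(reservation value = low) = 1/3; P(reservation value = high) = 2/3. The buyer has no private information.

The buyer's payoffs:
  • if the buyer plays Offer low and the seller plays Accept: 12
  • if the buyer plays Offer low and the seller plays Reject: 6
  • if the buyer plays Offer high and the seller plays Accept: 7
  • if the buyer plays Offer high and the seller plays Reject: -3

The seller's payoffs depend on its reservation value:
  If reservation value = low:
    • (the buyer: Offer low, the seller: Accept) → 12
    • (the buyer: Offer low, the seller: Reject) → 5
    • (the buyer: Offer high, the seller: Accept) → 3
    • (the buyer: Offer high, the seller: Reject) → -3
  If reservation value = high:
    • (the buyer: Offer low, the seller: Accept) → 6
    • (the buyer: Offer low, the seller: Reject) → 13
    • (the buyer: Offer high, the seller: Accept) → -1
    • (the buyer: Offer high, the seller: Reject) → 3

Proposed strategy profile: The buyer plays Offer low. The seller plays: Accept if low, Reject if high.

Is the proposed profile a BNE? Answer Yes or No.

The buyer plays Offer low: E[Offer low] = 1/3·(12) + 2/3·(6) = 8; E[Offer high] = 1/3. Best-responding. ✓
The seller (reservation value low), facing Offer low: Accept gives 12, Reject gives 5. Proposed Accept is best. ✓
The seller (reservation value high), facing Offer low: Accept gives 6, Reject gives 13. Proposed Reject is best. ✓

Yes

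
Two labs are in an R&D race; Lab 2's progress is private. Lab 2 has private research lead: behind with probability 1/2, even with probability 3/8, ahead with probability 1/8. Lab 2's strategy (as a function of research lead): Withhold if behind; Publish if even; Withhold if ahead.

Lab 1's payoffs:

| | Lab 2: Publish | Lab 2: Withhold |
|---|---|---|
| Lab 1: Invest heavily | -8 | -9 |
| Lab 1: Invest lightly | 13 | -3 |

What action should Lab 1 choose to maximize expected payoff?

Invest lightly

E[Invest heavily] = 1/2·(-9) + 3/8·(-8) + 1/8·(-9) = -69/8
E[Invest lightly] = 1/2·(-3) + 3/8·(13) + 1/8·(-3) = 3
Best response: Invest lightly (3 is the largest).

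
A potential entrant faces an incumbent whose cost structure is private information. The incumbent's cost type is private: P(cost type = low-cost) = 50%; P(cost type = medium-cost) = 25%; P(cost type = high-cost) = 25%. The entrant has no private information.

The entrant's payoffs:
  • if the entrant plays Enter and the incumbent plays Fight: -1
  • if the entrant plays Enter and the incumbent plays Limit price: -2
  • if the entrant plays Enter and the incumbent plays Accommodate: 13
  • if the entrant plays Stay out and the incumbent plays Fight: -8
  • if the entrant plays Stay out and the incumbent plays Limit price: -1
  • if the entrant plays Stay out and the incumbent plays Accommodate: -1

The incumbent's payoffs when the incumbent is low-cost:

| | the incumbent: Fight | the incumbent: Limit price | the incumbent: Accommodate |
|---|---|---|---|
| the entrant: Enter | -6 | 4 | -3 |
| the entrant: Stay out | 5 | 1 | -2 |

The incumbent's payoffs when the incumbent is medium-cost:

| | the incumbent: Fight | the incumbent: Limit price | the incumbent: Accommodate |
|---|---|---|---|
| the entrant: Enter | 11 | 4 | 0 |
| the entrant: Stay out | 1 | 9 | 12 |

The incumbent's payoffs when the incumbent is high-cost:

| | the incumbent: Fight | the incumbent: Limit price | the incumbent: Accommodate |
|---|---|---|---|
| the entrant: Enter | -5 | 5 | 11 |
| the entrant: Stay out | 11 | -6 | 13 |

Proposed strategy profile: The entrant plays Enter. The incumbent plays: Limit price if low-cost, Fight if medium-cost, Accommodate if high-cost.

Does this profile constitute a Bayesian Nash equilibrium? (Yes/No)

Yes

A profile is a BNE iff every type of every player is best-responding given beliefs about the other side.
The entrant plays Enter: E[Enter] = 0.5·(-2) + 0.25·(-1) + 0.25·(13) = 2; E[Stay out] = -2.75. Best-responding. ✓
The incumbent (cost type low-cost), facing Enter: Fight gives -6, Limit price gives 4, Accommodate gives -3. Proposed Limit price is best. ✓
The incumbent (cost type medium-cost), facing Enter: Fight gives 11, Limit price gives 4, Accommodate gives 0. Proposed Fight is best. ✓
The incumbent (cost type high-cost), facing Enter: Fight gives -5, Limit price gives 5, Accommodate gives 11. Proposed Accommodate is best. ✓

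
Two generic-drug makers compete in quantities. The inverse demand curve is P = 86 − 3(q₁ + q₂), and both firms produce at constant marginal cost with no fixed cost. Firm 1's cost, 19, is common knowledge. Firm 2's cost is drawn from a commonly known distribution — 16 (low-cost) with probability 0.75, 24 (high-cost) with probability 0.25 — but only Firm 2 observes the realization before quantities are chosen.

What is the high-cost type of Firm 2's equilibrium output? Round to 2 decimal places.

Type-c best response for Firm 2: q₂(c) = (86 − c)/6 − q₁/2.
Firm 1 maximizes expected profit; its first-order condition is 86 − 6q₁ − 3E[q₂] − 19 = 0.
Substituting E[q₂] and solving: E[c₂] = 18, so q₁ = (86 − 2·19 + 18)/9 = 7.33333.
q₂(high-cost) = (86 − 24 − 3·7.33333)/6 = 6.66667.

6.67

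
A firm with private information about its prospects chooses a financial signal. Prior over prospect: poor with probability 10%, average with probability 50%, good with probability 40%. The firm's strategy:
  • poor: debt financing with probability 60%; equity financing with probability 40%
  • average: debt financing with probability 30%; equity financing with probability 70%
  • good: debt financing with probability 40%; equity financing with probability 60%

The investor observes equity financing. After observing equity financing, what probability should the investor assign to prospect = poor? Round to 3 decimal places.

0.063

P(equity financing) = 0.1·0.4 + 0.5·0.7 + 0.4·0.6 = 0.63
P(poor | equity financing) = (0.1·0.4) / 0.63 = 0.04 / 0.63 = 0.0634921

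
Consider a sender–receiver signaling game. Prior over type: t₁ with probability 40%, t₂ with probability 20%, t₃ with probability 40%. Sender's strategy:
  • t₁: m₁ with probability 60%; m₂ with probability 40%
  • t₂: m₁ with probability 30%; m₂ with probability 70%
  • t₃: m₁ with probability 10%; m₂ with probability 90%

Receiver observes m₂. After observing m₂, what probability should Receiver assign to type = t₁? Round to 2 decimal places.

0.24

P(m₂) = 0.4·0.4 + 0.2·0.7 + 0.4·0.9 = 0.66
P(t₁ | m₂) = (0.4·0.4) / 0.66 = 0.16 / 0.66 = 0.242424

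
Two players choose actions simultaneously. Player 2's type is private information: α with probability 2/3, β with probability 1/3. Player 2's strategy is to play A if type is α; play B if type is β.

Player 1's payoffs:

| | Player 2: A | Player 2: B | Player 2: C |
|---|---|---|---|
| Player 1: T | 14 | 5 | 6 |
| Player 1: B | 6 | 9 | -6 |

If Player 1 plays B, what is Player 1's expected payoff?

E[B] = 2/3·6 + 1/3·9 = 4 + 3 = 7

7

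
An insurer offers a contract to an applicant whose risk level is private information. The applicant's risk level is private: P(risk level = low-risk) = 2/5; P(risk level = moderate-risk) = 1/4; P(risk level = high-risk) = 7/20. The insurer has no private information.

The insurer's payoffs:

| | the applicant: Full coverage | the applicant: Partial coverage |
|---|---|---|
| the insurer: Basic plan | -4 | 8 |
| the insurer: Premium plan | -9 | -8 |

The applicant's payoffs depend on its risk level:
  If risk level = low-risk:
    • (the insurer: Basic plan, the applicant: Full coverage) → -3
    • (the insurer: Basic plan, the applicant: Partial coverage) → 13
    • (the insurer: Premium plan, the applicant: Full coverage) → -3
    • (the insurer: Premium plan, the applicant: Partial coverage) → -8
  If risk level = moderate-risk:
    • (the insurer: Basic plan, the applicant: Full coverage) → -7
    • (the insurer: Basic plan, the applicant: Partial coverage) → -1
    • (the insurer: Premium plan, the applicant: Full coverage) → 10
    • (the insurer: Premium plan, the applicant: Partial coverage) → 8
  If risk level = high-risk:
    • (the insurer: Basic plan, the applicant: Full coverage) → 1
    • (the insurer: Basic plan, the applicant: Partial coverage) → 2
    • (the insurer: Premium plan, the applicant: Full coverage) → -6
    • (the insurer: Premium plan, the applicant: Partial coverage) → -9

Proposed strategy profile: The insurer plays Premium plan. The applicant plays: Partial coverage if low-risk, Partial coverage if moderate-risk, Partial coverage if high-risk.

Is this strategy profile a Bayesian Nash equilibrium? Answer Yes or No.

A profile is a BNE iff every type of every player is best-responding given beliefs about the other side.
The insurer plays Premium plan: E[Premium plan] = 2/5·(-8) + 1/4·(-8) + 7/20·(-8) = -8; E[Basic plan] = 8. Not best-responding. ✗
The applicant (risk level low-risk), facing Premium plan: Full coverage gives -3, Partial coverage gives -8. Proposed Partial coverage is not best — profitable deviation exists. ✗
The applicant (risk level moderate-risk), facing Premium plan: Full coverage gives 10, Partial coverage gives 8. Proposed Partial coverage is not best — profitable deviation exists. ✗
The applicant (risk level high-risk), facing Premium plan: Full coverage gives -6, Partial coverage gives -9. Proposed Partial coverage is not best — profitable deviation exists. ✗

No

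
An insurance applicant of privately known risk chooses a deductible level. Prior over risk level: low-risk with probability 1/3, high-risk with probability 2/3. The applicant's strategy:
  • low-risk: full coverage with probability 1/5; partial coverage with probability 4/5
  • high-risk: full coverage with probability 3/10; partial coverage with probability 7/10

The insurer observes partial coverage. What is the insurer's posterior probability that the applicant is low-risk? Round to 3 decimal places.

P(partial coverage) = (1/3)·(4/5) + (2/3)·(7/10) = 11/15
P(low-risk | partial coverage) = ((1/3)·(4/5)) / (11/15) = (4/15) / (11/15) = 4/11

0.364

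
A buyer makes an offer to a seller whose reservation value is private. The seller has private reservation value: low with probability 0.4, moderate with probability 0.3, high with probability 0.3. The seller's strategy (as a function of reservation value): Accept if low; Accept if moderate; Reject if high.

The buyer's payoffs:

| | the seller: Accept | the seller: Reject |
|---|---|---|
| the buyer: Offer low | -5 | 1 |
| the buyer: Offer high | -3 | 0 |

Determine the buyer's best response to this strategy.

Compute the buyer's expected payoff for each action, taking the expectation over the seller's type.
E[Offer low] = 0.4·(-5) + 0.3·(-5) + 0.3·(1) = -3.2
E[Offer high] = 0.4·(-3) + 0.3·(-3) + 0.3·(0) = -2.1
Best response: Offer high (-2.1 is the largest).

Offer high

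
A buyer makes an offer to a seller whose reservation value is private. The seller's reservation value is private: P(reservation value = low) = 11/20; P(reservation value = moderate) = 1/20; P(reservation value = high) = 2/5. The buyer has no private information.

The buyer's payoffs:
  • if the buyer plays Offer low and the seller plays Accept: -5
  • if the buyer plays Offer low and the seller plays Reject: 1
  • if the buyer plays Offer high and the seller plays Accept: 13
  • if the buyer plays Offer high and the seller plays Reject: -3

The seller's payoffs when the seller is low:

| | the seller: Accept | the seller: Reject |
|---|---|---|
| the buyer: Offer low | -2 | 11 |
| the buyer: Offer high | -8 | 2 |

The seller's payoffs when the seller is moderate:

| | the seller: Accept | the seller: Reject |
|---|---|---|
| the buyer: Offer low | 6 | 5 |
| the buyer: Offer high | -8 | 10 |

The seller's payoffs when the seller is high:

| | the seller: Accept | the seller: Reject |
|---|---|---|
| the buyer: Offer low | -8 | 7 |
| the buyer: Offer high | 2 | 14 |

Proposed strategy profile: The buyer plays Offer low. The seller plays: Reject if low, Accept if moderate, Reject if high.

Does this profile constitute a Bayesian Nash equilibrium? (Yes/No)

The buyer plays Offer low: E[Offer low] = 11/20·(1) + 1/20·(-5) + 2/5·(1) = 7/10; E[Offer high] = -11/5. Best-responding. ✓
The seller (reservation value low), facing Offer low: Accept gives -2, Reject gives 11. Proposed Reject is best. ✓
The seller (reservation value moderate), facing Offer low: Accept gives 6, Reject gives 5. Proposed Accept is best. ✓
The seller (reservation value high), facing Offer low: Accept gives -8, Reject gives 7. Proposed Reject is best. ✓

Yes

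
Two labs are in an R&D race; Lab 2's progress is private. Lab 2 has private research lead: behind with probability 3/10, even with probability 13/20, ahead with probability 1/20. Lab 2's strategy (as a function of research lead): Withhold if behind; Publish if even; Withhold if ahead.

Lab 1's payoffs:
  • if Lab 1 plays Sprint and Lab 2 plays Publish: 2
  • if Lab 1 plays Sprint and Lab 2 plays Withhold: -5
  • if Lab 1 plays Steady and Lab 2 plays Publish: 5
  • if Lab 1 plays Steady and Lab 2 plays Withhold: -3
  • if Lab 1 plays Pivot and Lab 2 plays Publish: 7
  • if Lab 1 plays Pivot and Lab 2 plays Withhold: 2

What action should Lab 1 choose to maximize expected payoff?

Pivot

Compute Lab 1's expected payoff for each action, taking the expectation over Lab 2's type.
E[Sprint] = 3/10·(-5) + 13/20·(2) + 1/20·(-5) = -9/20
E[Steady] = 3/10·(-3) + 13/20·(5) + 1/20·(-3) = 11/5
E[Pivot] = 3/10·(2) + 13/20·(7) + 1/20·(2) = 21/4
Best response: Pivot (21/4 is the largest).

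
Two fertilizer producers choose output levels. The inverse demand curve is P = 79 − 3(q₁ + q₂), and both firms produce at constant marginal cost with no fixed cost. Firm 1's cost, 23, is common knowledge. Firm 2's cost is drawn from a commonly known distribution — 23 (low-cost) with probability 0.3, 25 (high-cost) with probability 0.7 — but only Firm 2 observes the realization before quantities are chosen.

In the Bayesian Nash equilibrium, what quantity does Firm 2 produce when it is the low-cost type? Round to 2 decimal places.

6.14

Firm 2 with cost c maximizes (79 − 3(q₁+q₂) − c)·q₂, giving q₂(c) = (79 − c − 3q₁)/6.
E[c₂] = 0.3·23 + 0.7·25 = 24.4
Firm 1's FOC against E[q₂] yields q₁ = (79 − 2·23 + E[c₂])/9 = (79 − 46 + 24.4)/9 = 6.37778.
q₂(low-cost) = (79 − 23 − 3·6.37778)/6 = 6.14444.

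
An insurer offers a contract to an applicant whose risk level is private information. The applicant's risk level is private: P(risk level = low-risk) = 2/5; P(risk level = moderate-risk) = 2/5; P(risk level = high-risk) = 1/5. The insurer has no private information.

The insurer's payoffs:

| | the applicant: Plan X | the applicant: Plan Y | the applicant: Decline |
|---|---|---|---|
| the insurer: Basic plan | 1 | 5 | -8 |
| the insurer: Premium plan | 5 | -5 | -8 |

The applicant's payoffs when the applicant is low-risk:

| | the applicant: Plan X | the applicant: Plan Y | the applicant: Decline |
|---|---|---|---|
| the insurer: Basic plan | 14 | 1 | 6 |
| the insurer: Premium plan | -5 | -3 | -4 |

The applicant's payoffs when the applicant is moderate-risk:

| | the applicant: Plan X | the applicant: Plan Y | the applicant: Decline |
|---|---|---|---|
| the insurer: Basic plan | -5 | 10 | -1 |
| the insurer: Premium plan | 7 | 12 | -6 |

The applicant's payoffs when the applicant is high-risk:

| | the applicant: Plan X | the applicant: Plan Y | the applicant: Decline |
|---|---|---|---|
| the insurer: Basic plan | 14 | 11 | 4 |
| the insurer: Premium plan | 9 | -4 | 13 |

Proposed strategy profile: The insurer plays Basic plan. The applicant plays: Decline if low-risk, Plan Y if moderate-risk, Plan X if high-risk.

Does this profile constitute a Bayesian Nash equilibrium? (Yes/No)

A profile is a BNE iff every type of every player is best-responding given beliefs about the other side.
The insurer plays Basic plan: E[Basic plan] = 2/5·(-8) + 2/5·(5) + 1/5·(1) = -1; E[Premium plan] = -21/5. Best-responding. ✓
The applicant (risk level low-risk), facing Basic plan: Plan X gives 14, Plan Y gives 1, Decline gives 6. Proposed Decline is not best — profitable deviation exists. ✗
The applicant (risk level moderate-risk), facing Basic plan: Plan X gives -5, Plan Y gives 10, Decline gives -1. Proposed Plan Y is best. ✓
The applicant (risk level high-risk), facing Basic plan: Plan X gives 14, Plan Y gives 11, Decline gives 4. Proposed Plan X is best. ✓

No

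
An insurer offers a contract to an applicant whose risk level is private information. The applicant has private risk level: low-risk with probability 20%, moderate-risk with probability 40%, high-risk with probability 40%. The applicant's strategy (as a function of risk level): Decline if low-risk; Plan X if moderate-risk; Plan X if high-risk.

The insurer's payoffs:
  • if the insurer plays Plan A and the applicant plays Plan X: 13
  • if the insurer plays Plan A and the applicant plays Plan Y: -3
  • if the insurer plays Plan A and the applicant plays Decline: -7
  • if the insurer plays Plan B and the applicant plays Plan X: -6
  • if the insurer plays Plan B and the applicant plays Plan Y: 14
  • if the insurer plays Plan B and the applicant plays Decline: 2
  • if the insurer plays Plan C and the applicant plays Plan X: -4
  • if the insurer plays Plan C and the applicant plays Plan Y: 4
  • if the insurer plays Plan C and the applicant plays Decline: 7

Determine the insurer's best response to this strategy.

Compute the insurer's expected payoff for each action, taking the expectation over the applicant's type.
E[Plan A] = 0.2·(-7) + 0.4·(13) + 0.4·(13) = 9
E[Plan B] = 0.2·(2) + 0.4·(-6) + 0.4·(-6) = -4.4
E[Plan C] = 0.2·(7) + 0.4·(-4) + 0.4·(-4) = -1.8
Best response: Plan A (9 is the largest).

Plan A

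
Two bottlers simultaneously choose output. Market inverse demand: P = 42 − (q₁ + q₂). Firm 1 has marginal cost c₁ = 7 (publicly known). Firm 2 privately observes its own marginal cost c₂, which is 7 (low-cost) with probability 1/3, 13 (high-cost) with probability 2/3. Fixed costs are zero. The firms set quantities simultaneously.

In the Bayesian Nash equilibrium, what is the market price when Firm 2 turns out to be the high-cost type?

Type-c best response for Firm 2: q₂(c) = (42 − c)/2 − q₁/2.
Firm 1 maximizes expected profit; its first-order condition is 42 − 2q₁ − E[q₂] − 7 = 0.
Substituting E[q₂] and solving: E[c₂] = 11, so q₁ = (42 − 2·7 + 11)/3 = 13.
q₂(high-cost) = 8, so P = 42 − (13 + 8) = 21.

21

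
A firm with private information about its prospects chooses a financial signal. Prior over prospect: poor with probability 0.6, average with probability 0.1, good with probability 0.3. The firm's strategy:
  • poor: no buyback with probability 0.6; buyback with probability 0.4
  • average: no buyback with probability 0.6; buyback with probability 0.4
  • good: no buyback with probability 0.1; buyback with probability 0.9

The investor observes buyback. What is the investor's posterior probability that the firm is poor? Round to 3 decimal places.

0.436

P(buyback) = 0.6·0.4 + 0.1·0.4 + 0.3·0.9 = 0.55
P(poor | buyback) = (0.6·0.4) / 0.55 = 0.24 / 0.55 = 0.436364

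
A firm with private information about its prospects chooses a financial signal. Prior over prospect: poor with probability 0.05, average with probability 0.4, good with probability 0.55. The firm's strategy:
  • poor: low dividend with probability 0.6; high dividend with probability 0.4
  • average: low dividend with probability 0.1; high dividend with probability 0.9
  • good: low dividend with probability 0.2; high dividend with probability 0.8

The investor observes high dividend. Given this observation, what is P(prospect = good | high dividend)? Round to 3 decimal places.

0.537

P(high dividend) = 0.05·0.4 + 0.4·0.9 + 0.55·0.8 = 0.82
P(good | high dividend) = (0.55·0.8) / 0.82 = 0.44 / 0.82 = 0.536585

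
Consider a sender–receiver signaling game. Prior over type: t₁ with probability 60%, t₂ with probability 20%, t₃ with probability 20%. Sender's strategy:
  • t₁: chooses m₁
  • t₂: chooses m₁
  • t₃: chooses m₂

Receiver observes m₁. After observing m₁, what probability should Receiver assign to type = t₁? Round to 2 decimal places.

Apply Bayes' rule using the sender's strategy as the likelihood.
P(m₁) = 0.6·1 + 0.2·1 + 0.2·0 = 0.8
P(t₁ | m₁) = (0.6·1) / 0.8 = 0.6 / 0.8 = 0.75

0.75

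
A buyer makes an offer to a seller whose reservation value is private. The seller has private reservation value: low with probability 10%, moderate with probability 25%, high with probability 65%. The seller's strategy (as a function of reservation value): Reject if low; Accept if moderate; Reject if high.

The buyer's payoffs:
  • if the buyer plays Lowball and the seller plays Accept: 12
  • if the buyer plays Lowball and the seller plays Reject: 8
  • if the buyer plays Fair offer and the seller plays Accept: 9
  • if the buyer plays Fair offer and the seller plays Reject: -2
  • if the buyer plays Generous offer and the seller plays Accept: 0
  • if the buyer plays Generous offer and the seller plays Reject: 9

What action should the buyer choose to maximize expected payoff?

Compute the buyer's expected payoff for each action, taking the expectation over the seller's type.
E[Lowball] = 0.1·(8) + 0.25·(12) + 0.65·(8) = 9
E[Fair offer] = 0.1·(-2) + 0.25·(9) + 0.65·(-2) = 0.75
E[Generous offer] = 0.1·(9) + 0.25·(0) + 0.65·(9) = 6.75
Best response: Lowball (9 is the largest).

Lowball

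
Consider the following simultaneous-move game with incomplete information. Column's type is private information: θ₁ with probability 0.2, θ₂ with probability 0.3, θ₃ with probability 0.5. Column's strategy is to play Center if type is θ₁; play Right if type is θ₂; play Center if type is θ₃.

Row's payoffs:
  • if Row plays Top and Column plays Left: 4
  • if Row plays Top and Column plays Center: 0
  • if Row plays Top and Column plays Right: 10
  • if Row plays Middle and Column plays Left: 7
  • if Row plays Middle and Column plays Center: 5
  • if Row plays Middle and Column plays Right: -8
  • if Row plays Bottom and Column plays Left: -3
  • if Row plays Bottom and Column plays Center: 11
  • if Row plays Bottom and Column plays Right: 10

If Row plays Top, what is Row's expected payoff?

E[Top] = 0.2·0 + 0.3·10 + 0.5·0 = 0 + 3 + 0 = 3

3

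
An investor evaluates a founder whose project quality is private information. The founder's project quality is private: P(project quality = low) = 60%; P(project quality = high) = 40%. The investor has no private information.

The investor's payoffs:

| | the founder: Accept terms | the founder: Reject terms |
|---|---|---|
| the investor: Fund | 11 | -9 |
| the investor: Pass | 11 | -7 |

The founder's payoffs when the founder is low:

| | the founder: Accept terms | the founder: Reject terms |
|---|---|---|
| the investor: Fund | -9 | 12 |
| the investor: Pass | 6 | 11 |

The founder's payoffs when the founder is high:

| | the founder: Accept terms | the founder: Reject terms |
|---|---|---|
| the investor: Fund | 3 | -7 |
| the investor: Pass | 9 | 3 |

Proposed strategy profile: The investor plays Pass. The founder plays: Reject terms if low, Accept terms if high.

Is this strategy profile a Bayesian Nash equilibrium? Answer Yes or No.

Yes

The investor plays Pass: E[Pass] = 0.6·(-7) + 0.4·(11) = 0.2; E[Fund] = -1. Best-responding. ✓
The founder (project quality low), facing Pass: Accept terms gives 6, Reject terms gives 11. Proposed Reject terms is best. ✓
The founder (project quality high), facing Pass: Accept terms gives 9, Reject terms gives 3. Proposed Accept terms is best. ✓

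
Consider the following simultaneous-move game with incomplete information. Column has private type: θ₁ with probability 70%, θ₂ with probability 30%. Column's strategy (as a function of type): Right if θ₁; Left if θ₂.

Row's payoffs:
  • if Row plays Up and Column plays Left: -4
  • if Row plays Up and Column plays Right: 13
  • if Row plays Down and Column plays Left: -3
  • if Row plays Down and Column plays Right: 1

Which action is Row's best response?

E[Up] = 0.7·(13) + 0.3·(-4) = 7.9
E[Down] = 0.7·(1) + 0.3·(-3) = -0.2
Best response: Up (7.9 is the largest).

Up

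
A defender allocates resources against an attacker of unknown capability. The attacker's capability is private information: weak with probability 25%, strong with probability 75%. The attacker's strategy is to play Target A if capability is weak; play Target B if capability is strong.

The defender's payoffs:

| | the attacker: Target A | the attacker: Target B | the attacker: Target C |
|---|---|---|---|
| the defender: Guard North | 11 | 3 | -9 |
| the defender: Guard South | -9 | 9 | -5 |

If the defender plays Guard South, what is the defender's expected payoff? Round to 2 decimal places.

4.50

E[Guard South] = 0.25·(-9) + 0.75·9 = (-2.25) + 6.75 = 4.5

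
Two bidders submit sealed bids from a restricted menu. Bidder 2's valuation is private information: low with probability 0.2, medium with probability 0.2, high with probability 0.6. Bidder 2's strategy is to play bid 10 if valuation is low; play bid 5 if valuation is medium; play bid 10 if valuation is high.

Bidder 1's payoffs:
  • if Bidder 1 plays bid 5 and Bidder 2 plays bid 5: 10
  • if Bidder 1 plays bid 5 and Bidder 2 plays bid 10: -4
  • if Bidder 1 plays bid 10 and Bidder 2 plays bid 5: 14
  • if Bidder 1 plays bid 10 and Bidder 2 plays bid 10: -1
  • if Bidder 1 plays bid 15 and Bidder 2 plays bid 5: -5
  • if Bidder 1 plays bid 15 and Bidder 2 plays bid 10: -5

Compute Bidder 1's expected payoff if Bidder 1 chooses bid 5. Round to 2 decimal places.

-1.20

Take the expectation over Bidder 2's valuation, weighting each type's action by its prior probability.
E[bid 5] = 0.2·(-4) + 0.2·10 + 0.6·(-4) = (-0.8) + 2 + (-2.4) = -1.2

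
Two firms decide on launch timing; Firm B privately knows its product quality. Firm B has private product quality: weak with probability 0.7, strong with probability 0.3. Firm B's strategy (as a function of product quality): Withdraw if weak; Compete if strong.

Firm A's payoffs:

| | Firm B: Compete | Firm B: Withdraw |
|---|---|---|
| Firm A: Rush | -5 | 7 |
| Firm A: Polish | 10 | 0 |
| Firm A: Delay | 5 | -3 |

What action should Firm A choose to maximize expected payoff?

Rush

Compute Firm A's expected payoff for each action, taking the expectation over Firm B's type.
E[Rush] = 0.7·(7) + 0.3·(-5) = 3.4
E[Polish] = 0.7·(0) + 0.3·(10) = 3
E[Delay] = 0.7·(-3) + 0.3·(5) = -0.6
Best response: Rush (3.4 is the largest).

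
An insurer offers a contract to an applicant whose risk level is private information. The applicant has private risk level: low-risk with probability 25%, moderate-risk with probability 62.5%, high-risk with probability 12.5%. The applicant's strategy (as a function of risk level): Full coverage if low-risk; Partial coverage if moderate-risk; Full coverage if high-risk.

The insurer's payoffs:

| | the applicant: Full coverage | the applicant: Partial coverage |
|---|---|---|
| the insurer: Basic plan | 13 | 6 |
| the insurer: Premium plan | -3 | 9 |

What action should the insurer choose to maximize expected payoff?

Compute the insurer's expected payoff for each action, taking the expectation over the applicant's type.
E[Basic plan] = 0.25·(13) + 0.625·(6) + 0.125·(13) = 8.625
E[Premium plan] = 0.25·(-3) + 0.625·(9) + 0.125·(-3) = 4.5
Best response: Basic plan (8.625 is the largest).

Basic plan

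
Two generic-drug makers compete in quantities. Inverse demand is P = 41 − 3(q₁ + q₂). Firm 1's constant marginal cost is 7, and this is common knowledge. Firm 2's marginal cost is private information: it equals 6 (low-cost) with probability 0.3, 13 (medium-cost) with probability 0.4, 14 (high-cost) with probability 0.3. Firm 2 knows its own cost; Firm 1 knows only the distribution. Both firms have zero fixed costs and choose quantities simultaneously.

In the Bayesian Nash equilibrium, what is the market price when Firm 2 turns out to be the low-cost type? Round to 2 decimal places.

17.13

Type-c best response for Firm 2: q₂(c) = (41 − c)/6 − q₁/2.
Firm 1 maximizes expected profit; its first-order condition is 41 − 6q₁ − 3E[q₂] − 7 = 0.
Substituting E[q₂] and solving: E[c₂] = 11.2, so q₁ = (41 − 2·7 + 11.2)/9 = 4.24444.
q₂(low-cost) = 3.71111, so P = 41 − 3·(4.24444 + 3.71111) = 17.1333.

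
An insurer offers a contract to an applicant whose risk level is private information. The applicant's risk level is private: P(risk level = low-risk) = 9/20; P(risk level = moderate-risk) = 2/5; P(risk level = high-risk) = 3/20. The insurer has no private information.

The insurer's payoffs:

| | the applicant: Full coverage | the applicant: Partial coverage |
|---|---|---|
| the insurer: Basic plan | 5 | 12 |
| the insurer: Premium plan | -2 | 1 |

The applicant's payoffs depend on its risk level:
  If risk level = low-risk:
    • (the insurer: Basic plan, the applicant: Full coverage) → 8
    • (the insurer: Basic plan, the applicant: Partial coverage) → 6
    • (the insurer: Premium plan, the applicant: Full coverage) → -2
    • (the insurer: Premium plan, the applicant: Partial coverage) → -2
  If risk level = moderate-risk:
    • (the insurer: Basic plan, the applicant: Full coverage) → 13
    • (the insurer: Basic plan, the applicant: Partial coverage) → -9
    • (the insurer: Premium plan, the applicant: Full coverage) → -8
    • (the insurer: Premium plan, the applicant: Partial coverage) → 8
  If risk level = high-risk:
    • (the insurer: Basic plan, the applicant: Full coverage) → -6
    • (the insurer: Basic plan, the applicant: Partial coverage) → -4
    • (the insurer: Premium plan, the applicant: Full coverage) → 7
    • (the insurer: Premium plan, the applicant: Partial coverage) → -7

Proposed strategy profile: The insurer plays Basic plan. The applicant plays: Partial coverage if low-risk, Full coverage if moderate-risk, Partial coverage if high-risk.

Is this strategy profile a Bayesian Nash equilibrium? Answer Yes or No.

The insurer plays Basic plan: E[Basic plan] = 9/20·(12) + 2/5·(5) + 3/20·(12) = 46/5; E[Premium plan] = -1/5. Best-responding. ✓
The applicant (risk level low-risk), facing Basic plan: Full coverage gives 8, Partial coverage gives 6. Proposed Partial coverage is not best — profitable deviation exists. ✗
The applicant (risk level moderate-risk), facing Basic plan: Full coverage gives 13, Partial coverage gives -9. Proposed Full coverage is best. ✓
The applicant (risk level high-risk), facing Basic plan: Full coverage gives -6, Partial coverage gives -4. Proposed Partial coverage is best. ✓

No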